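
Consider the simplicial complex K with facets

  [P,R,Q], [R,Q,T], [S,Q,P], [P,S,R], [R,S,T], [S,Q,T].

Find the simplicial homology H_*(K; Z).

H_0 ≅ Z,  H_1 = 0,  H_2 ≅ Z.

Take the total order P < Q < R < S < T on the vertex set. Then K (dimension 2) consists of the simplices:

  0-simplices (5): P, Q, R, S, T
  1-simplices (9): PQ, PR, PS, QR, QS, QT, RS, RT, ST
  2-simplices (6): PQR, PQS, PRS, QRT, QST, RST

so the chain groups are C_0 ≅ Z^5, C_1 ≅ Z^9, C_2 ≅ Z^6.

Boundary ∂_1: C_1 → C_0 is given by ∂[p,q] = [q] − [p]. For instance
  ∂RS = S − R.
The resulting 5×9 matrix has rank 4, and its Smith normal form has invariant factors (1,1,1,1).

Boundary ∂_2: C_2 → C_1 sends each 2-simplex [p,q,r] to [q,r] − [p,r] + [p,q]. For instance
  ∂QRT = RT − QT + QR,
  ∂RST = ST − RT + RS.
The 9×6 boundary matrix has rank 5 and Smith normal form diag(1,1,1,1,1).

From H_k ≅ ker(∂_k) / im(∂_{k+1}) we obtain:

  H_0: rank C_0 − rank ∂_1 = 5 − 4 = 1, and the invariant factors of ∂_1 are all 1, so H_0 ≅ Z.
  H_1: rank ker ∂_1 − rank ∂_2 = (9 − 4) − 5 = 0, and the invariant factors of ∂_2 are all 1, so H_1 ≅ 0.
  H_2: rank ker ∂_2 − rank ∂_3 = (6 − 5) − 0 = 1, and there is no ∂_3, so H_2 ≅ Z.

(K is a triangulation of the 2-sphere S^2.)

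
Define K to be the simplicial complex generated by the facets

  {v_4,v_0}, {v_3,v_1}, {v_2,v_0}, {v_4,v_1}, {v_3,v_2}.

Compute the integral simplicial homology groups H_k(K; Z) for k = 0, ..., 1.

Order the vertices as v_0 < v_1 < v_2 < v_3 < v_4. Listing each simplex with vertices in this order, K has dimension 1 with simplices:

  0-simplices (5): [v_0], [v_1], [v_2], [v_3], [v_4]
  1-simplices (5): [v_0,v_2], [v_0,v_4], [v_1,v_3], [v_1,v_4], [v_2,v_3]

so the chain groups are C_0 ≅ Z^5, C_1 ≅ Z^5.

Boundary ∂_1: C_1 → C_0 is given by ∂[p,q] = [q] − [p]. For instance
  ∂[v_0,v_4] = [v_4] − [v_0].
The 5×5 boundary matrix has rank 4 and Smith normal form diag(1,1,1,1).

From H_k ≅ ker(∂_k) / im(∂_{k+1}) we obtain:

  H_0: rank C_0 − rank ∂_1 = 5 − 4 = 1, and the invariant factors of ∂_1 are all 1, so H_0 ≅ Z.
  H_1: rank ker ∂_1 − rank ∂_2 = (5 − 4) − 0 = 1, and there is no ∂_2, so H_1 ≅ Z.

H_0 = Z,  H_1 = Z.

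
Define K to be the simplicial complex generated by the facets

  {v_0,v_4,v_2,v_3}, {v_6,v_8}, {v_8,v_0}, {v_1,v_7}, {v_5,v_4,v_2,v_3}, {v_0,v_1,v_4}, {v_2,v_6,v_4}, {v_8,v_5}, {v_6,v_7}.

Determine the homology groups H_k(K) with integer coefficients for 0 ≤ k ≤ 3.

H_0 = Z,  H_1 = Z^3,  H_2 = 0,  H_3 = 0.

K has 9 vertices, 18 edges, 9 triangles, 2 3-simplices.
rank ∂_0 = 0, rank ∂_1 = 8 ⇒ b_0 = 9 − 0 − 8 = 1; all invariant factors of ∂_1 are 1 so no torsion. So H_0 = Z.
rank ∂_1 = 8, rank ∂_2 = 7 ⇒ b_1 = 18 − 8 − 7 = 3; all invariant factors of ∂_2 are 1 so no torsion. So H_1 = Z^3.
rank ∂_2 = 7, rank ∂_3 = 2 ⇒ b_2 = 9 − 7 − 2 = 0; all invariant factors of ∂_3 are 1 so no torsion. So H_2 = 0.
rank ∂_3 = 2, rank ∂_4 = 0 ⇒ b_3 = 2 − 2 − 0 = 0. So H_3 = 0.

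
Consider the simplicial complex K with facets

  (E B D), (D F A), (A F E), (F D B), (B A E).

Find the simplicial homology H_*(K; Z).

H_0 = Z,  H_1 = Z,  H_2 = 0.

Order the vertices as A < B < D < E < F. Listing each simplex with vertices in this order, K has dimension 2 with simplices:

  0-simplices (5): A, B, D, E, F
  1-simplices (10): AB, AD, AE, AF, BD, BE, BF, DE, DF, EF
  2-simplices (5): ABE, ADF, AEF, BDE, BDF

so the chain groups are C_0 ≅ Z^5, C_1 ≅ Z^10, C_2 ≅ Z^5.

The boundary map ∂_1: C_1 → C_0 is given by ∂[p,q] = [q] − [p]. For instance
  ∂AB = B − A.
As a 5×10 matrix over Z this has rank 4, with invariant factors (1,1,1,1).

∂_2: C_2 → C_1 sends each 2-simplex [p,q,r] to [q,r] − [p,r] + [p,q]. For instance
  ∂BDF = DF − BF + BD,
  ∂AEF = EF − AF + AE.
The resulting 10×5 matrix has rank 5, and its Smith normal form has invariant factors (1,1,1,1,1).

Reading off H_k = ker ∂_k / im ∂_{k+1}:

  H_0: rank C_0 − rank ∂_1 = 5 − 4 = 1, and the invariant factors of ∂_1 are all 1, so H_0 ≅ Z.
  H_1: rank ker ∂_1 − rank ∂_2 = (10 − 4) − 5 = 1, and the invariant factors of ∂_2 are all 1, so H_1 ≅ Z.
  H_2: rank ker ∂_2 − rank ∂_3 = (5 − 5) − 0 = 0, and there is no ∂_3, so H_2 ≅ 0.

(K is a triangulation of the Möbius band.)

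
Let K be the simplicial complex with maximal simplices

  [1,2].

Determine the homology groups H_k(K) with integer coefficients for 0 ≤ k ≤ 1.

K has 2 vertices, 1 edge.
rank ∂_0 = 0, rank ∂_1 = 1 ⇒ b_0 = 2 − 0 − 1 = 1; all invariant factors of ∂_1 are 1 so no torsion. So H_0 = Z.
rank ∂_1 = 1, rank ∂_2 = 0 ⇒ b_1 = 1 − 1 − 0 = 0. So H_1 = 0.

H_0 = Z,  H_1 = 0.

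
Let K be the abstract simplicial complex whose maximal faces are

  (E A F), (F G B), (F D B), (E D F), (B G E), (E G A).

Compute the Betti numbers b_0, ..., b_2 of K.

We work with the vertex ordering A < B < D < E < F < G. The simplices of K, each written with vertices in increasing order, are:

  0-simplices (6): A, B, D, E, F, G
  1-simplices (12): AE, AF, AG, BD, BE, BF, BG, DE, DF, EF, EG, FG
  2-simplices (6): AEF, AEG, BDF, BEG, BFG, DEF

so the chain groups are C_0 ≅ Z^6, C_1 ≅ Z^12, C_2 ≅ Z^6.

The boundary map ∂_1: C_1 → C_0 is given by ∂[p,q] = [q] − [p].
As a 6×12 matrix over Z this has rank 5, with invariant factors (1,1,1,1,1).

The boundary map ∂_2: C_2 → C_1 acts by ∂[p,q,r] = [q,r] − [p,r] + [p,q]. For instance
  ∂BEG = EG − BG + BE,
  ∂AEF = EF − AF + AE.
As a 12×6 matrix over Z this has rank 6, with invariant factors (1,1,1,1,1,1).

Now H_k = ker ∂_k / im ∂_{k+1}, so:

  H_0: rank C_0 − rank ∂_1 = 6 − 5 = 1, and the invariant factors of ∂_1 are all 1, so H_0 = Z.
  H_1: rank ker ∂_1 − rank ∂_2 = (12 − 5) − 6 = 1, and the invariant factors of ∂_2 are all 1, so H_1 = Z.
  H_2: rank ker ∂_2 − rank ∂_3 = (6 − 6) − 0 = 0, and there is no ∂_3, so H_2 = 0.

As a check, the Euler characteristic is 6 − 12 + 6 = 0, which agrees with 1 − 1 + 0 = 0.
(K is a triangulation of the cylinder S^1 x I.)

Hence the Betti numbers are b_0 = 1, b_1 = 1, b_2 = 0.

b_0 = 1, b_1 = 1, b_2 = 0.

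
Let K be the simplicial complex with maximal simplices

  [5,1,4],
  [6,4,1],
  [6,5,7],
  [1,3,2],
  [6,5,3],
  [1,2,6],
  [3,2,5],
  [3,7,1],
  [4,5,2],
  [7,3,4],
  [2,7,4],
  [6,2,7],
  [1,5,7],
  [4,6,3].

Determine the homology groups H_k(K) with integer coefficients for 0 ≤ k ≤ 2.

K has 7 vertices, 21 edges, 14 triangles.
rank ∂_0 = 0, rank ∂_1 = 6 ⇒ b_0 = 7 − 0 − 6 = 1; all invariant factors of ∂_1 are 1 so no torsion. So H_0 ≅ Z.
rank ∂_1 = 6, rank ∂_2 = 13 ⇒ b_1 = 21 − 6 − 13 = 2; all invariant factors of ∂_2 are 1 so no torsion. So H_1 ≅ Z^2.
rank ∂_2 = 13, rank ∂_3 = 0 ⇒ b_2 = 14 − 13 − 0 = 1. So H_2 ≅ Z.

H_0 ≅ Z,  H_1 ≅ Z^2,  H_2 ≅ Z.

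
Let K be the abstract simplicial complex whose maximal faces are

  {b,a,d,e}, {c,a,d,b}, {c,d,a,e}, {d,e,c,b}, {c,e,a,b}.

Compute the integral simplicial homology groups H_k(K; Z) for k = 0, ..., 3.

Fix the vertex order a < b < c < d < e and write every simplex with vertices in increasing order. Then dim K = 3 and the simplices of K are:

  0-simplices (5): a, b, c, d, e
  1-simplices (10): ab, ac, ad, ae, bc, bd, be, cd, ce, de
  2-simplices (10): abc, abd, abe, acd, ace, ade, bcd, bce, bde, cde
  3-simplices (5): abcd, abce, abde, acde, bcde

Hence C_0 ≅ Z^5, C_1 ≅ Z^10, C_2 ≅ Z^10, C_3 ≅ Z^5.

The boundary map ∂_1: C_1 → C_0 sends each edge [p,q] (with p < q) to q − p. For instance
  ∂ae = e − a.
As a 5×10 matrix over Z this has rank 4, with invariant factors (1,1,1,1).

∂_2: C_2 → C_1 sends each 2-simplex [p,q,r] to [q,r] − [p,r] + [p,q]. For instance
  ∂abd = bd − ad + ab,
  ∂bce = ce − be + bc.
The resulting 10×10 matrix has rank 6, and its Smith normal form has invariant factors (1,1,1,1,1,1).

∂_3: C_3 → C_2 sends each 3-simplex σ to the alternating sum Σ_i (−1)^i (σ with its i-th vertex removed). For instance
  ∂abcd = bcd − acd + abd − abc,
  ∂abde = bde − ade + abe − abd.
This gives a 10×5 integer matrix of rank 4; reducing to Smith normal form yields diagonal entries (1,1,1,1).

Computing H_k = (kernel of ∂_k) / (image of ∂_{k+1}):

  H_0: rank C_0 − rank ∂_1 = 5 − 4 = 1, and the invariant factors of ∂_1 are all 1, so H_0 = Z.
  H_1: rank ker ∂_1 − rank ∂_2 = (10 − 4) − 6 = 0, and the invariant factors of ∂_2 are all 1, so H_1 = 0.
  H_2: rank ker ∂_2 − rank ∂_3 = (10 − 6) − 4 = 0, and the invariant factors of ∂_3 are all 1, so H_2 = 0.
  H_3: rank ker ∂_3 − rank ∂_4 = (5 − 4) − 0 = 1, and there is no ∂_4, so H_3 = Z.

(K is a triangulation of the 3-sphere S^3.)

H_0 ≅ Z,  H_1 = 0,  H_2 = 0,  H_3 ≅ Z.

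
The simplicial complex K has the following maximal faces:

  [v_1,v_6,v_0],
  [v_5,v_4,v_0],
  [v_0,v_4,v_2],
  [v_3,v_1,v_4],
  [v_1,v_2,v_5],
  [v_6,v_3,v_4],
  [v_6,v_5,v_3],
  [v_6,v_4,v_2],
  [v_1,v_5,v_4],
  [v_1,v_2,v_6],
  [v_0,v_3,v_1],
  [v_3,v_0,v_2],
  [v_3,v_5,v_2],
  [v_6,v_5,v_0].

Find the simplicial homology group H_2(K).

H_2 = Z.

We work with the vertex ordering v_0 < v_1 < v_2 < v_3 < v_4 < v_5 < v_6. The simplices of K, each written with vertices in increasing order, are:

  0-simplices (7): [v_0], [v_1], [v_2], [v_3], [v_4], [v_5], [v_6]
  1-simplices (21): (21 of them)
  2-simplices (14): (14 of them)

Hence C_0 ≅ Z^7, C_1 ≅ Z^21, C_2 ≅ Z^14.

∂_1: C_1 → C_0 is given by ∂[p,q] = [q] − [p]. For instance
  ∂[v_2,v_4] = [v_4] − [v_2].
The 7×21 boundary matrix has rank 6 and Smith normal form diag(1,1,1,1,1,1).

∂_2: C_2 → C_1 sends each 2-simplex [p,q,r] to [q,r] − [p,r] + [p,q]. For instance
  ∂[v_2,v_3,v_5] = [v_3,v_5] − [v_2,v_5] + [v_2,v_3],
  ∂[v_1,v_2,v_6] = [v_2,v_6] − [v_1,v_6] + [v_1,v_2].
The 21×14 boundary matrix has rank 13 and Smith normal form diag(1,1,1,1,1,1,1,1,1,1,1,1,1).

Reading off H_k = ker ∂_k / im ∂_{k+1}:

  H_2: rank ker ∂_2 − rank ∂_3 = (14 − 13) − 0 = 1, and there is no ∂_3, so H_2 = Z.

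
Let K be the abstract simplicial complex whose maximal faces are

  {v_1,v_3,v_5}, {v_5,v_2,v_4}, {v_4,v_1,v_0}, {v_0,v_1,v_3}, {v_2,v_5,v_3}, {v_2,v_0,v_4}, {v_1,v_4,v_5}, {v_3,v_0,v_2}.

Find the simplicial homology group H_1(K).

H_1 = 0.

Fix the vertex order v_0 < v_1 < v_2 < v_3 < v_4 < v_5 and write every simplex with vertices in increasing order. Then dim K = 2 and the simplices of K are:

  0-simplices (6): [v_0], [v_1], [v_2], [v_3], [v_4], [v_5]
  1-simplices (12): [v_0,v_1], [v_0,v_2], [v_0,v_3], [v_0,v_4], [v_1,v_3], [v_1,v_4], [v_1,v_5], [v_2,v_3], [v_2,v_4], [v_2,v_5], [v_3,v_5], [v_4,v_5]
  2-simplices (8): [v_0,v_1,v_3], [v_0,v_1,v_4], [v_0,v_2,v_3], [v_0,v_2,v_4], [v_1,v_3,v_5], [v_1,v_4,v_5], [v_2,v_3,v_5], [v_2,v_4,v_5]

giving chain groups C_0 ≅ Z^6, C_1 ≅ Z^12, C_2 ≅ Z^8.

The boundary map ∂_1: C_1 → C_0 sends each edge [p,q] (with p < q) to q − p. For instance
  ∂[v_2,v_5] = [v_5] − [v_2].
This gives a 6×12 integer matrix of rank 5; reducing to Smith normal form yields diagonal entries (1,1,1,1,1).

∂_2: C_2 → C_1 sends each 2-simplex [p,q,r] to [q,r] − [p,r] + [p,q]. For instance
  ∂[v_2,v_4,v_5] = [v_4,v_5] − [v_2,v_5] + [v_2,v_4],
  ∂[v_0,v_1,v_4] = [v_1,v_4] − [v_0,v_4] + [v_0,v_1].
This gives a 12×8 integer matrix of rank 7; reducing to Smith normal form yields diagonal entries (1,1,1,1,1,1,1).

From H_k ≅ ker(∂_k) / im(∂_{k+1}) we obtain:

  H_1: rank ker ∂_1 − rank ∂_2 = (12 − 5) − 7 = 0, and the invariant factors of ∂_2 are all 1, so H_1 ≅ 0.

(K is a triangulation of the 2-sphere S^2.)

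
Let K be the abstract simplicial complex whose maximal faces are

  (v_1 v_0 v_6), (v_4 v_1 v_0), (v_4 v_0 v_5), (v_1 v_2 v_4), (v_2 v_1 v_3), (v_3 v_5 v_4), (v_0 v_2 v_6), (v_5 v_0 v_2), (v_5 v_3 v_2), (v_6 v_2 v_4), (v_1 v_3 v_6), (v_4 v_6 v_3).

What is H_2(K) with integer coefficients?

Fix the vertex order v_0 < v_1 < v_2 < v_3 < v_4 < v_5 < v_6 and write every simplex with vertices in increasing order. Then dim K = 2 and the simplices of K are:

  0-simplices (7): [v_0], [v_1], [v_2], [v_3], [v_4], [v_5], [v_6]
  1-simplices (18): (18 of them)
  2-simplices (12): (12 of them)

so the chain groups are C_0 ≅ Z^7, C_1 ≅ Z^18, C_2 ≅ Z^12.

Boundary ∂_1: C_1 → C_0 sends each edge [p,q] (with p < q) to q − p.
The resulting 7×18 matrix has rank 6, and its Smith normal form has invariant factors (1,1,1,1,1,1).

The boundary map ∂_2: C_2 → C_1 sends each 2-simplex [p,q,r] to [q,r] − [p,r] + [p,q]. For instance
  ∂[v_0,v_4,v_5] = [v_4,v_5] − [v_0,v_5] + [v_0,v_4],
  ∂[v_3,v_4,v_6] = [v_4,v_6] − [v_3,v_6] + [v_3,v_4].
The resulting 18×12 matrix has rank 12, and its Smith normal form has invariant factors (1,1,1,1,1,1,1,1,1,1,1,2).

Now H_k = ker ∂_k / im ∂_{k+1}, so:

  H_2: rank ker ∂_2 − rank ∂_3 = (12 − 12) − 0 = 0, and there is no ∂_3, so H_2 = 0.

H_2 ≅ 0.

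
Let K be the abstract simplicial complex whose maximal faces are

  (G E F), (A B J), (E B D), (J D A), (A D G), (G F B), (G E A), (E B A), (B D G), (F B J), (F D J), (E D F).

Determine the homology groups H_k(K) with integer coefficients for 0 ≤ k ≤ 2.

H_0 = Z,  H_1 = Z/2,  H_2 = 0.

Fix the vertex order A < B < D < E < F < G < J and write every simplex with vertices in increasing order. Then dim K = 2 and the simplices of K are:

  0-simplices (7): A, B, D, E, F, G, J
  1-simplices (18): AB, AD, AE, AG, AJ, BD, BE, BF, BG, BJ, DE, DF, DG, DJ, EF, EG, FG, FJ
  2-simplices (12): ABE, ABJ, ADG, ADJ, AEG, BDE, BDG, BFG, BFJ, DEF, DFJ, EFG

Hence C_0 ≅ Z^7, C_1 ≅ Z^18, C_2 ≅ Z^12.

The boundary map ∂_1: C_1 → C_0 is given by ∂[p,q] = [q] − [p]. For instance
  ∂DF = F − D.
The resulting 7×18 matrix has rank 6, and its Smith normal form has invariant factors (1,1,1,1,1,1).

Boundary ∂_2: C_2 → C_1 sends each 2-simplex [p,q,r] to [q,r] − [p,r] + [p,q]. For instance
  ∂ADJ = DJ − AJ + AD,
  ∂BDE = DE − BE + BD.
This gives a 18×12 integer matrix of rank 12; reducing to Smith normal form yields diagonal entries (1,1,1,1,1,1,1,1,1,1,1,2).

Reading off H_k = ker ∂_k / im ∂_{k+1}:

  H_0: rank C_0 − rank ∂_1 = 7 − 6 = 1, and the invariant factors of ∂_1 are all 1, so H_0 = Z.
  H_1: rank ker ∂_1 − rank ∂_2 = (18 − 6) − 12 = 0, and ∂_2 has invariant factor 2 > 1, so H_1 = Z/2.
  H_2: rank ker ∂_2 − rank ∂_3 = (12 − 12) − 0 = 0, and there is no ∂_3, so H_2 = 0.

As a check, the Euler characteristic is 7 − 18 + 12 = 1, which agrees with 1 − 0 + 0 = 1.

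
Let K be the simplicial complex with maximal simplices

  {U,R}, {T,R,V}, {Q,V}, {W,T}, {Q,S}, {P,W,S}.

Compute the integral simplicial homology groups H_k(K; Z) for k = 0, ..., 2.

H_0 ≅ Z,  H_1 ≅ Z,  H_2 = 0.

Fix the vertex order P < Q < R < S < T < U < V < W and write every simplex with vertices in increasing order. Then dim K = 2 and the simplices of K are:

  0-simplices (8): P, Q, R, S, T, U, V, W
  1-simplices (10): PS, PW, QS, QV, RT, RU, RV, SW, TV, TW
  2-simplices (2): PSW, RTV

Hence C_0 ≅ Z^8, C_1 ≅ Z^10, C_2 ≅ Z^2.

The boundary map ∂_1: C_1 → C_0 is given by ∂[p,q] = [q] − [p].
The resulting 8×10 matrix has rank 7, and its Smith normal form has invariant factors (1,1,1,1,1,1,1).

∂_2: C_2 → C_1 acts by ∂[p,q,r] = [q,r] − [p,r] + [p,q]. For instance
  ∂PSW = SW − PW + PS,
  ∂RTV = TV − RV + RT.
The resulting 10×2 matrix has rank 2, and its Smith normal form has invariant factors (1,1).

Computing H_k = (kernel of ∂_k) / (image of ∂_{k+1}):

  H_0: rank C_0 − rank ∂_1 = 8 − 7 = 1, and the invariant factors of ∂_1 are all 1, so H_0 ≅ Z.
  H_1: rank ker ∂_1 − rank ∂_2 = (10 − 7) − 2 = 1, and the invariant factors of ∂_2 are all 1, so H_1 ≅ Z.
  H_2: rank ker ∂_2 − rank ∂_3 = (2 − 2) − 0 = 0, and there is no ∂_3, so H_2 ≅ 0.

As a check, the Euler characteristic is 8 − 10 + 2 = 0, which agrees with 1 − 1 + 0 = 0.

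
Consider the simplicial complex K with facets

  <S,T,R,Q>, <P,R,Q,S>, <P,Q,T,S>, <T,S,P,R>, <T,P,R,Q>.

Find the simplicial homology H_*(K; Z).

Fix the vertex order P < Q < R < S < T and write every simplex with vertices in increasing order. Then dim K = 3 and the simplices of K are:

  0-simplices (5): P, Q, R, S, T
  1-simplices (10): PQ, PR, PS, PT, QR, QS, QT, RS, RT, ST
  2-simplices (10): PQR, PQS, PQT, PRS, PRT, PST, QRS, QRT, QST, RST
  3-simplices (5): PQRS, PQRT, PQST, PRST, QRST

so the chain groups are C_0 ≅ Z^5, C_1 ≅ Z^10, C_2 ≅ Z^10, C_3 ≅ Z^5.

The boundary map ∂_1: C_1 → C_0 is given by ∂[p,q] = [q] − [p].
This gives a 5×10 integer matrix of rank 4; reducing to Smith normal form yields diagonal entries (1,1,1,1).

The boundary map ∂_2: C_2 → C_1 sends each 2-simplex [p,q,r] to [q,r] − [p,r] + [p,q]. For instance
  ∂PRS = RS − PS + PR,
  ∂QRT = RT − QT + QR.
The resulting 10×10 matrix has rank 6, and its Smith normal form has invariant factors (1,1,1,1,1,1).

∂_3: C_3 → C_2 sends each 3-simplex σ to the alternating sum Σ_i (−1)^i (σ with its i-th vertex removed). For instance
  ∂PQRS = QRS − PRS + PQS − PQR,
  ∂PQRT = QRT − PRT + PQT − PQR.
The resulting 10×5 matrix has rank 4, and its Smith normal form has invariant factors (1,1,1,1).

Reading off H_k = ker ∂_k / im ∂_{k+1}:

  H_0: rank C_0 − rank ∂_1 = 5 − 4 = 1, and the invariant factors of ∂_1 are all 1, so H_0 ≅ Z.
  H_1: rank ker ∂_1 − rank ∂_2 = (10 − 4) − 6 = 0, and the invariant factors of ∂_2 are all 1, so H_1 ≅ 0.
  H_2: rank ker ∂_2 − rank ∂_3 = (10 − 6) − 4 = 0, and the invariant factors of ∂_3 are all 1, so H_2 ≅ 0.
  H_3: rank ker ∂_3 − rank ∂_4 = (5 − 4) − 0 = 1, and there is no ∂_4, so H_3 ≅ Z.

As a check, the Euler characteristic is 5 − 10 + 10 − 5 = 0, which agrees with 1 − 0 + 0 − 1 = 0.
(K is a triangulation of the 3-sphere S^3.)

H_0 ≅ Z,  H_1 = 0,  H_2 = 0,  H_3 ≅ Z.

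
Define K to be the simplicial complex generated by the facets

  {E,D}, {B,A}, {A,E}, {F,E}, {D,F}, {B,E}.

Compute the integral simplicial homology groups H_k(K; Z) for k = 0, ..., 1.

Fix the vertex order A < B < D < E < F and write every simplex with vertices in increasing order. Then dim K = 1 and the simplices of K are:

  0-simplices (5): A, B, D, E, F
  1-simplices (6): AB, AE, BE, DE, DF, EF

Hence C_0 ≅ Z^5, C_1 ≅ Z^6.

Boundary ∂_1: C_1 → C_0 is given by ∂[p,q] = [q] − [p]. For instance
  ∂DF = F − D.
As a 5×6 matrix over Z this has rank 4, with invariant factors (1,1,1,1).

Now H_k = ker ∂_k / im ∂_{k+1}, so:

  H_0: rank C_0 − rank ∂_1 = 5 − 4 = 1, and the invariant factors of ∂_1 are all 1, so H_0 = Z.
  H_1: rank ker ∂_1 − rank ∂_2 = (6 − 4) − 0 = 2, and there is no ∂_2, so H_1 = Z^2.

As a check, the Euler characteristic is 5 − 6 = -1, which agrees with 1 − 2 = -1.
(K is a triangulation of a wedge of 2 circles.)

H_0 = Z,  H_1 = Z^2.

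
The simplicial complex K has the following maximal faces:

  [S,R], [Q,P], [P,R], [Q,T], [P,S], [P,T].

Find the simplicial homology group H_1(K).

H_1 ≅ Z^2.

Order the vertices as P < Q < R < S < T. Listing each simplex with vertices in this order, K has dimension 1 with simplices:

  0-simplices (5): P, Q, R, S, T
  1-simplices (6): PQ, PR, PS, PT, QT, RS

Hence C_0 ≅ Z^5, C_1 ≅ Z^6.

The boundary map ∂_1: C_1 → C_0 sends each edge [p,q] (with p < q) to q − p.
The resulting 5×6 matrix has rank 4, and its Smith normal form has invariant factors (1,1,1,1).

Now H_k = ker ∂_k / im ∂_{k+1}, so:

  H_1: rank ker ∂_1 − rank ∂_2 = (6 − 4) − 0 = 2, and there is no ∂_2, so H_1 ≅ Z^2.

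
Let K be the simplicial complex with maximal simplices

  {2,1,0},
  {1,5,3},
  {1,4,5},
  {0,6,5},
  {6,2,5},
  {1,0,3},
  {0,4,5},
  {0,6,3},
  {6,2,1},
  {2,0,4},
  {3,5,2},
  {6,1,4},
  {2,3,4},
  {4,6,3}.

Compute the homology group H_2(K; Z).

H_2 = Z.

Order the vertices as 0 < 1 < 2 < 3 < 4 < 5 < 6. Listing each simplex with vertices in this order, K has dimension 2 with simplices:

  0-simplices (7): [0], [1], [2], [3], [4], [5], [6]
  1-simplices (21): [0,1], [0,2], [0,3], [0,4], [0,5], [0,6], [1,2], [1,3], [1,4], [1,5], [1,6], [2,3], [2,4], [2,5], [2,6], [3,4], [3,5], [3,6], [4,5], [4,6], [5,6]
  2-simplices (14): [0,1,2], [0,1,3], [0,2,4], [0,3,6], [0,4,5], [0,5,6], [1,2,6], [1,3,5], [1,4,5], [1,4,6], [2,3,4], [2,3,5], [2,5,6], [3,4,6]

so the chain groups are C_0 ≅ Z^7, C_1 ≅ Z^21, C_2 ≅ Z^14.

The boundary map ∂_1: C_1 → C_0 is given by ∂[p,q] = [q] − [p]. For instance
  ∂[2,3] = [3] − [2].
This gives a 7×21 integer matrix of rank 6; reducing to Smith normal form yields diagonal entries (1,1,1,1,1,1).

∂_2: C_2 → C_1 acts by ∂[p,q,r] = [q,r] − [p,r] + [p,q]. For instance
  ∂[0,1,2] = [1,2] − [0,2] + [0,1],
  ∂[1,4,5] = [4,5] − [1,5] + [1,4].
As a 21×14 matrix over Z this has rank 13, with invariant factors (1,1,1,1,1,1,1,1,1,1,1,1,1).

Computing H_k = (kernel of ∂_k) / (image of ∂_{k+1}):

  H_2: rank ker ∂_2 − rank ∂_3 = (14 − 13) − 0 = 1, and there is no ∂_3, so H_2 = Z.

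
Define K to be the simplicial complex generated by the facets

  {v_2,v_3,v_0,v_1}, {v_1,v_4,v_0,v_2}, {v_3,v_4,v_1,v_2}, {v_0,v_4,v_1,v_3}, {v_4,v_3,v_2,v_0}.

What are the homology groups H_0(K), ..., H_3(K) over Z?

H_0 ≅ Z,  H_1 = 0,  H_2 = 0,  H_3 ≅ Z.

Order the vertices as v_0 < v_1 < v_2 < v_3 < v_4. Listing each simplex with vertices in this order, K has dimension 3 with simplices:

  0-simplices (5): [v_0], [v_1], [v_2], [v_3], [v_4]
  1-simplices (10): [v_0,v_1], [v_0,v_2], [v_0,v_3], [v_0,v_4], [v_1,v_2], [v_1,v_3], [v_1,v_4], [v_2,v_3], [v_2,v_4], [v_3,v_4]
  2-simplices (10): [v_0,v_1,v_2], [v_0,v_1,v_3], [v_0,v_1,v_4], [v_0,v_2,v_3], [v_0,v_2,v_4], [v_0,v_3,v_4], [v_1,v_2,v_3], [v_1,v_2,v_4], [v_1,v_3,v_4], [v_2,v_3,v_4]
  3-simplices (5): [v_0,v_1,v_2,v_3], [v_0,v_1,v_2,v_4], [v_0,v_1,v_3,v_4], [v_0,v_2,v_3,v_4], [v_1,v_2,v_3,v_4]

Hence C_0 ≅ Z^5, C_1 ≅ Z^10, C_2 ≅ Z^10, C_3 ≅ Z^5.

The boundary map ∂_1: C_1 → C_0 maps an edge to its endpoints' difference, ∂[p,q] = q − p.
The resulting 5×10 matrix has rank 4, and its Smith normal form has invariant factors (1,1,1,1).

The boundary map ∂_2: C_2 → C_1 sends each 2-simplex [p,q,r] to [q,r] − [p,r] + [p,q]. For instance
  ∂[v_0,v_2,v_3] = [v_2,v_3] − [v_0,v_3] + [v_0,v_2],
  ∂[v_0,v_1,v_4] = [v_1,v_4] − [v_0,v_4] + [v_0,v_1].
The resulting 10×10 matrix has rank 6, and its Smith normal form has invariant factors (1,1,1,1,1,1).

Boundary ∂_3: C_3 → C_2 sends each 3-simplex σ to the alternating sum Σ_i (−1)^i (σ with its i-th vertex removed). For instance
  ∂[v_0,v_1,v_2,v_4] = [v_1,v_2,v_4] − [v_0,v_2,v_4] + [v_0,v_1,v_4] − [v_0,v_1,v_2],
  ∂[v_0,v_1,v_3,v_4] = [v_1,v_3,v_4] − [v_0,v_3,v_4] + [v_0,v_1,v_4] − [v_0,v_1,v_3].
The resulting 10×5 matrix has rank 4, and its Smith normal form has invariant factors (1,1,1,1).

From H_k ≅ ker(∂_k) / im(∂_{k+1}) we obtain:

  H_0: rank C_0 − rank ∂_1 = 5 − 4 = 1, and the invariant factors of ∂_1 are all 1, so H_0 = Z.
  H_1: rank ker ∂_1 − rank ∂_2 = (10 − 4) − 6 = 0, and the invariant factors of ∂_2 are all 1, so H_1 = 0.
  H_2: rank ker ∂_2 − rank ∂_3 = (10 − 6) − 4 = 0, and the invariant factors of ∂_3 are all 1, so H_2 = 0.
  H_3: rank ker ∂_3 − rank ∂_4 = (5 − 4) − 0 = 1, and there is no ∂_4, so H_3 = Z.

As a check, the Euler characteristic is 5 − 10 + 10 − 5 = 0, which agrees with 1 − 0 + 0 − 1 = 0.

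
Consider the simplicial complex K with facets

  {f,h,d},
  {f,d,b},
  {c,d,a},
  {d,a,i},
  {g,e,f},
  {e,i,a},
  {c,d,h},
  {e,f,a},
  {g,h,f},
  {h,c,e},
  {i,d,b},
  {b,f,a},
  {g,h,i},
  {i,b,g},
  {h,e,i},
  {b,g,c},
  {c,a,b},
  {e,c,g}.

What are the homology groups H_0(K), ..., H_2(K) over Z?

H_0 = Z,  H_1 = Z ⊕ Z/2,  H_2 = 0.

Order the vertices as a < b < c < d < e < f < g < h < i. Listing each simplex with vertices in this order, K has dimension 2 with simplices:

  0-simplices (9): a, b, c, d, e, f, g, h, i
  1-simplices (27): ab, ac, ad, ae, af, ai, bc, bd, bf, bg, bi, cd, ce, cg, ch, df, dh, di, ef, eg, eh, ei, fg, fh, gh, gi, hi
  2-simplices (18): abc, abf, acd, adi, aef, aei, bcg, bdf, bdi, bgi, cdh, ceg, ceh, dfh, efg, ehi, fgh, ghi

so the chain groups are C_0 ≅ Z^9, C_1 ≅ Z^27, C_2 ≅ Z^18.

∂_1: C_1 → C_0 sends each edge [p,q] (with p < q) to q − p. For instance
  ∂bf = f − b.
The 9×27 boundary matrix has rank 8 and Smith normal form diag(1,1,1,1,1,1,1,1).

The boundary map ∂_2: C_2 → C_1 sends each 2-simplex [p,q,r] to [q,r] − [p,r] + [p,q]. For instance
  ∂acd = cd − ad + ac,
  ∂bdf = df − bf + bd.
The resulting 27×18 matrix has rank 18, and its Smith normal form has invariant factors (1,1,1,1,1,1,1,1,1,1,1,1,1,1,1,1,1,2).

Reading off H_k = ker ∂_k / im ∂_{k+1}:

  H_0: rank C_0 − rank ∂_1 = 9 − 8 = 1, and the invariant factors of ∂_1 are all 1, so H_0 = Z.
  H_1: rank ker ∂_1 − rank ∂_2 = (27 − 8) − 18 = 1, and ∂_2 has invariant factor 2 > 1, so H_1 = Z ⊕ Z/2.
  H_2: rank ker ∂_2 − rank ∂_3 = (18 − 18) − 0 = 0, and there is no ∂_3, so H_2 = 0.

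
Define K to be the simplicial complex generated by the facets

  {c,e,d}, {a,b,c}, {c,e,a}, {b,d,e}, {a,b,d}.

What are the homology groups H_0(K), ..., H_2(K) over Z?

H_0 ≅ Z,  H_1 ≅ Z,  H_2 = 0.

Fix the vertex order a < b < c < d < e and write every simplex with vertices in increasing order. Then dim K = 2 and the simplices of K are:

  0-simplices (5): a, b, c, d, e
  1-simplices (10): ab, ac, ad, ae, bc, bd, be, cd, ce, de
  2-simplices (5): abc, abd, ace, bde, cde

so the chain groups are C_0 ≅ Z^5, C_1 ≅ Z^10, C_2 ≅ Z^5.

The boundary map ∂_1: C_1 → C_0 maps an edge to its endpoints' difference, ∂[p,q] = q − p. For instance
  ∂ab = b − a.
The 5×10 boundary matrix has rank 4 and Smith normal form diag(1,1,1,1).

The boundary map ∂_2: C_2 → C_1 maps a triangle to the signed sum of its edges. For instance
  ∂cde = de − ce + cd,
  ∂abd = bd − ad + ab.
The resulting 10×5 matrix has rank 5, and its Smith normal form has invariant factors (1,1,1,1,1).

Now H_k = ker ∂_k / im ∂_{k+1}, so:

  H_0: rank C_0 − rank ∂_1 = 5 − 4 = 1, and the invariant factors of ∂_1 are all 1, so H_0 ≅ Z.
  H_1: rank ker ∂_1 − rank ∂_2 = (10 − 4) − 5 = 1, and the invariant factors of ∂_2 are all 1, so H_1 ≅ Z.
  H_2: rank ker ∂_2 − rank ∂_3 = (5 − 5) − 0 = 0, and there is no ∂_3, so H_2 ≅ 0.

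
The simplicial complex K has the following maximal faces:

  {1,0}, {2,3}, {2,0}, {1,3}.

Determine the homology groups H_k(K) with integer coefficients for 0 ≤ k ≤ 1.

Order the vertices as 0 < 1 < 2 < 3. Listing each simplex with vertices in this order, K has dimension 1 with simplices:

  0-simplices (4): [0], [1], [2], [3]
  1-simplices (4): [0,1], [0,2], [1,3], [2,3]

giving chain groups C_0 ≅ Z^4, C_1 ≅ Z^4.

∂_1: C_1 → C_0 sends each edge [p,q] (with p < q) to q − p.
This gives a 4×4 integer matrix of rank 3; reducing to Smith normal form yields diagonal entries (1,1,1).

Now H_k = ker ∂_k / im ∂_{k+1}, so:

  H_0: rank C_0 − rank ∂_1 = 4 − 3 = 1, and the invariant factors of ∂_1 are all 1, so H_0 = Z.
  H_1: rank ker ∂_1 − rank ∂_2 = (4 − 3) − 0 = 1, and there is no ∂_2, so H_1 = Z.

H_0 ≅ Z,  H_1 ≅ Z.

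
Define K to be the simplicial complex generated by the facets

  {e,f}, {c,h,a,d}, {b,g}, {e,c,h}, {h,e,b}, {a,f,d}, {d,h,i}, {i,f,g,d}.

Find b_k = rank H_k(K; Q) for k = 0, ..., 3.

K has 9 vertices, 20 edges, 12 triangles, 2 3-simplices.
rank ∂_0 = 0, rank ∂_1 = 8 ⇒ b_0 = 9 − 0 − 8 = 1; all invariant factors of ∂_1 are 1 so no torsion. So H_0 ≅ Z.
rank ∂_1 = 8, rank ∂_2 = 10 ⇒ b_1 = 20 − 8 − 10 = 2; all invariant factors of ∂_2 are 1 so no torsion. So H_1 ≅ Z^2.
rank ∂_2 = 10, rank ∂_3 = 2 ⇒ b_2 = 12 − 10 − 2 = 0; all invariant factors of ∂_3 are 1 so no torsion. So H_2 ≅ 0.
rank ∂_3 = 2, rank ∂_4 = 0 ⇒ b_3 = 2 − 2 − 0 = 0. So H_3 ≅ 0.

b_0 = 1, b_1 = 2, b_2 = 0, b_3 = 0.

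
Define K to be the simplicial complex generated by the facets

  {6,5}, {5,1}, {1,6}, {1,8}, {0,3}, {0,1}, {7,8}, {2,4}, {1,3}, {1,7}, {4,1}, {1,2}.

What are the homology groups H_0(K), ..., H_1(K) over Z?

Take the total order 0 < 1 < 2 < 3 < 4 < 5 < 6 < 7 < 8 on the vertex set. Then K (dimension 1) consists of the simplices:

  0-simplices (9): [0], [1], [2], [3], [4], [5], [6], [7], [8]
  1-simplices (12): [0,1], [0,3], [1,2], [1,3], [1,4], [1,5], [1,6], [1,7], [1,8], [2,4], [5,6], [7,8]

giving chain groups C_0 ≅ Z^9, C_1 ≅ Z^12.

Boundary ∂_1: C_1 → C_0 sends each edge [p,q] (with p < q) to q − p.
As a 9×12 matrix over Z this has rank 8, with invariant factors (1,1,1,1,1,1,1,1).

Now H_k = ker ∂_k / im ∂_{k+1}, so:

  H_0: rank C_0 − rank ∂_1 = 9 − 8 = 1, and the invariant factors of ∂_1 are all 1, so H_0 ≅ Z.
  H_1: rank ker ∂_1 − rank ∂_2 = (12 − 8) − 0 = 4, and there is no ∂_2, so H_1 ≅ Z^4.

As a check, the Euler characteristic is 9 − 12 = -3, which agrees with 1 − 4 = -3.
(K is a triangulation of a wedge of 4 circles.)

H_0 = Z,  H_1 = Z^4.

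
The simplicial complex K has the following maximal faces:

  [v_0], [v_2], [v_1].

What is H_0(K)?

Take the total order v_0 < v_1 < v_2 on the vertex set. Then K (dimension 0) consists of the simplices:

  0-simplices (3): [v_0], [v_1], [v_2]

Hence C_0 ≅ Z^3.

From H_k ≅ ker(∂_k) / im(∂_{k+1}) we obtain:

  H_0: rank C_0 − rank ∂_1 = 3 − 0 = 3, and there is no ∂_1, so H_0 ≅ Z^3.

(K is a triangulation of a set of 3 points.)

H_0 = Z^3.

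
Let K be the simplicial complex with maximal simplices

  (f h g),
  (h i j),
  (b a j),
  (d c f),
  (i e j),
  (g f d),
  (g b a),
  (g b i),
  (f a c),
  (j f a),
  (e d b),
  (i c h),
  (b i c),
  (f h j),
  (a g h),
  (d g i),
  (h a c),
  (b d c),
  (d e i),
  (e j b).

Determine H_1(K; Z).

H_1 = Z ⊕ Z_2.

Order the vertices as a < b < c < d < e < f < g < h < i < j. Listing each simplex with vertices in this order, K has dimension 2 with simplices:

  0-simplices (10): a, b, c, d, e, f, g, h, i, j
  1-simplices (30): ab, ac, af, ag, ah, aj, bc, bd, be, bg, bi, bj, cd, cf, ch, ci, de, df, dg, di, ei, ej, fg, fh, fj, gh, gi, hi, hj, ij
  2-simplices (20): abg, abj, acf, ach, afj, agh, bcd, bci, bde, bej, bgi, cdf, chi, dei, dfg, dgi, eij, fgh, fhj, hij

so the chain groups are C_0 ≅ Z^10, C_1 ≅ Z^30, C_2 ≅ Z^20.

Boundary ∂_1: C_1 → C_0 sends each edge [p,q] (with p < q) to q − p.
As a 10×30 matrix over Z this has rank 9, with invariant factors (1,1,1,1,1,1,1,1,1).

Boundary ∂_2: C_2 → C_1 maps a triangle to the signed sum of its edges. For instance
  ∂dei = ei − di + de,
  ∂bcd = cd − bd + bc.
As a 30×20 matrix over Z this has rank 20, with invariant factors (1,1,1,1,1,1,1,1,1,1,1,1,1,1,1,1,1,1,1,2).

Computing H_k = (kernel of ∂_k) / (image of ∂_{k+1}):

  H_1: rank ker ∂_1 − rank ∂_2 = (30 − 9) − 20 = 1, and ∂_2 has invariant factor 2 > 1, so H_1 = Z ⊕ Z_2.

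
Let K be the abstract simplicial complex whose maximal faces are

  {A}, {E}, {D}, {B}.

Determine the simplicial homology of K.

H_0 = Z^4.

Take the total order A < B < D < E on the vertex set. Then K (dimension 0) consists of the simplices:

  0-simplices (4): A, B, D, E

giving chain groups C_0 ≅ Z^4.

From H_k ≅ ker(∂_k) / im(∂_{k+1}) we obtain:

  H_0: rank C_0 − rank ∂_1 = 4 − 0 = 4, and there is no ∂_1, so H_0 = Z^4.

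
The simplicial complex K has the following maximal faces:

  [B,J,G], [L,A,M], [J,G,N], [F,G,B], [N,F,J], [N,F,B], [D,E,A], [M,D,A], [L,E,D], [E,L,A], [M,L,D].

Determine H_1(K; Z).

Order the vertices as A < B < D < E < F < G < J < L < M < N. Listing each simplex with vertices in this order, K has dimension 2 with simplices:

  0-simplices (10): A, B, D, E, F, G, J, L, M, N
  1-simplices (19): AD, AE, AL, AM, BF, BG, BJ, BN, DE, DL, DM, EL, FG, FJ, FN, GJ, GN, JN, LM
  2-simplices (11): ADE, ADM, AEL, ALM, BFG, BFN, BGJ, DEL, DLM, FJN, GJN

Hence C_0 ≅ Z^10, C_1 ≅ Z^19, C_2 ≅ Z^11.

The boundary map ∂_1: C_1 → C_0 is given by ∂[p,q] = [q] − [p].
The 10×19 boundary matrix has rank 8 and Smith normal form diag(1,1,1,1,1,1,1,1).

Boundary ∂_2: C_2 → C_1 maps a triangle to the signed sum of its edges. For instance
  ∂ADE = DE − AE + AD,
  ∂ALM = LM − AM + AL.
The resulting 19×11 matrix has rank 10, and its Smith normal form has invariant factors (1,1,1,1,1,1,1,1,1,1).

Reading off H_k = ker ∂_k / im ∂_{k+1}:

  H_1: rank ker ∂_1 − rank ∂_2 = (19 − 8) − 10 = 1, and the invariant factors of ∂_2 are all 1, so H_1 ≅ Z.

H_1 = Z.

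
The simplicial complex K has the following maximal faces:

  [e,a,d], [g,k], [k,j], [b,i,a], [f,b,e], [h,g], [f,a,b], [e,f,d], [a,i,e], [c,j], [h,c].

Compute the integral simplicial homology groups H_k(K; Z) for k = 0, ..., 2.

Take the total order a < b < c < d < e < f < g < h < i < j < k on the vertex set. Then K (dimension 2) consists of the simplices:

  0-simplices (11): a, b, c, d, e, f, g, h, i, j, k
  1-simplices (17): ab, ad, ae, af, ai, be, bf, bi, ch, cj, de, df, ef, ei, gh, gk, jk
  2-simplices (6): abf, abi, ade, aei, bef, def

so the chain groups are C_0 ≅ Z^11, C_1 ≅ Z^17, C_2 ≅ Z^6.

The boundary map ∂_1: C_1 → C_0 is given by ∂[p,q] = [q] − [p].
As a 11×17 matrix over Z this has rank 9, with invariant factors (1,1,1,1,1,1,1,1,1).

∂_2: C_2 → C_1 maps a triangle to the signed sum of its edges. For instance
  ∂aei = ei − ai + ae,
  ∂ade = de − ae + ad.
The 17×6 boundary matrix has rank 6 and Smith normal form diag(1,1,1,1,1,1).

From H_k ≅ ker(∂_k) / im(∂_{k+1}) we obtain:

  H_0: rank C_0 − rank ∂_1 = 11 − 9 = 2, and the invariant factors of ∂_1 are all 1, so H_0 ≅ Z^2.
  H_1: rank ker ∂_1 − rank ∂_2 = (17 − 9) − 6 = 2, and the invariant factors of ∂_2 are all 1, so H_1 ≅ Z^2.
  H_2: rank ker ∂_2 − rank ∂_3 = (6 − 6) − 0 = 0, and there is no ∂_3, so H_2 ≅ 0.

As a check, the Euler characteristic is 11 − 17 + 6 = 0, which agrees with 2 − 2 + 0 = 0.

H_0 = Z^2,  H_1 = Z^2,  H_2 = 0.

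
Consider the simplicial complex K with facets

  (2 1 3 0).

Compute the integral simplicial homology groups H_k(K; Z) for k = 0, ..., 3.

Fix the vertex order 0 < 1 < 2 < 3 and write every simplex with vertices in increasing order. Then dim K = 3 and the simplices of K are:

  0-simplices (4): [0], [1], [2], [3]
  1-simplices (6): [0,1], [0,2], [0,3], [1,2], [1,3], [2,3]
  2-simplices (4): [0,1,2], [0,1,3], [0,2,3], [1,2,3]
  3-simplices (1): [0,1,2,3]

so the chain groups are C_0 ≅ Z^4, C_1 ≅ Z^6, C_2 ≅ Z^4, C_3 ≅ Z^1.

Boundary ∂_1: C_1 → C_0 is given by ∂[p,q] = [q] − [p].
The resulting 4×6 matrix has rank 3, and its Smith normal form has invariant factors (1,1,1).

Boundary ∂_2: C_2 → C_1 maps a triangle to the signed sum of its edges. For instance
  ∂[0,2,3] = [2,3] − [0,3] + [0,2],
  ∂[1,2,3] = [2,3] − [1,3] + [1,2].
As a 6×4 matrix over Z this has rank 3, with invariant factors (1,1,1).

The boundary map ∂_3: C_3 → C_2 sends each 3-simplex σ to the alternating sum Σ_i (−1)^i (σ with its i-th vertex removed). For instance
  ∂[0,1,2,3] = [1,2,3] − [0,2,3] + [0,1,3] − [0,1,2].
This gives a 4×1 integer matrix of rank 1; reducing to Smith normal form yields diagonal entries (1).

Computing H_k = (kernel of ∂_k) / (image of ∂_{k+1}):

  H_0: rank C_0 − rank ∂_1 = 4 − 3 = 1, and the invariant factors of ∂_1 are all 1, so H_0 ≅ Z.
  H_1: rank ker ∂_1 − rank ∂_2 = (6 − 3) − 3 = 0, and the invariant factors of ∂_2 are all 1, so H_1 ≅ 0.
  H_2: rank ker ∂_2 − rank ∂_3 = (4 − 3) − 1 = 0, and the invariant factors of ∂_3 are all 1, so H_2 ≅ 0.
  H_3: rank ker ∂_3 − rank ∂_4 = (1 − 1) − 0 = 0, and there is no ∂_4, so H_3 ≅ 0.

As a check, the Euler characteristic is 4 − 6 + 4 − 1 = 1, which agrees with 1 − 0 + 0 − 0 = 1.

H_0 ≅ Z,  H_1 = 0,  H_2 = 0,  H_3 = 0.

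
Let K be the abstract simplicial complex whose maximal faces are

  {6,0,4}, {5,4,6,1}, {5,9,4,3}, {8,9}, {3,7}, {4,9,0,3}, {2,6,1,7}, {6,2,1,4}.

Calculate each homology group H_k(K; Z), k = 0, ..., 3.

Order the vertices as 0 < 1 < 2 < 3 < 4 < 5 < 6 < 7 < 8 < 9. Listing each simplex with vertices in this order, K has dimension 3 with simplices:

  0-simplices (10): [0], [1], [2], [3], [4], [5], [6], [7], [8], [9]
  1-simplices (23): [0,3], [0,4], [0,6], [0,9], [1,2], [1,4], [1,5], [1,6], [1,7], [2,4], [2,6], [2,7], [3,4], [3,5], [3,7], [3,9], [4,5], [4,6], [4,9], [5,6], [5,9], [6,7], [8,9]
  2-simplices (18): [0,3,4], [0,3,9], [0,4,6], [0,4,9], [1,2,4], [1,2,6], [1,2,7], [1,4,5], [1,4,6], [1,5,6], [1,6,7], [2,4,6], [2,6,7], [3,4,5], [3,4,9], [3,5,9], [4,5,6], [4,5,9]
  3-simplices (5): [0,3,4,9], [1,2,4,6], [1,2,6,7], [1,4,5,6], [3,4,5,9]

giving chain groups C_0 ≅ Z^10, C_1 ≅ Z^23, C_2 ≅ Z^18, C_3 ≅ Z^5.

Boundary ∂_1: C_1 → C_0 is given by ∂[p,q] = [q] − [p].
The 10×23 boundary matrix has rank 9 and Smith normal form diag(1,1,1,1,1,1,1,1,1).

The boundary map ∂_2: C_2 → C_1 acts by ∂[p,q,r] = [q,r] − [p,r] + [p,q]. For instance
  ∂[0,3,9] = [3,9] − [0,9] + [0,3],
  ∂[3,4,9] = [4,9] − [3,9] + [3,4].
The 23×18 boundary matrix has rank 13 and Smith normal form diag(1,1,1,1,1,1,1,1,1,1,1,1,1).

Boundary ∂_3: C_3 → C_2 sends each 3-simplex σ to the alternating sum Σ_i (−1)^i (σ with its i-th vertex removed). For instance
  ∂[1,4,5,6] = [4,5,6] − [1,5,6] + [1,4,6] − [1,4,5],
  ∂[1,2,4,6] = [2,4,6] − [1,4,6] + [1,2,6] − [1,2,4].
This gives a 18×5 integer matrix of rank 5; reducing to Smith normal form yields diagonal entries (1,1,1,1,1).

Computing H_k = (kernel of ∂_k) / (image of ∂_{k+1}):

  H_0: rank C_0 − rank ∂_1 = 10 − 9 = 1, and the invariant factors of ∂_1 are all 1, so H_0 = Z.
  H_1: rank ker ∂_1 − rank ∂_2 = (23 − 9) − 13 = 1, and the invariant factors of ∂_2 are all 1, so H_1 = Z.
  H_2: rank ker ∂_2 − rank ∂_3 = (18 − 13) − 5 = 0, and the invariant factors of ∂_3 are all 1, so H_2 = 0.
  H_3: rank ker ∂_3 − rank ∂_4 = (5 − 5) − 0 = 0, and there is no ∂_4, so H_3 = 0.

H_0 = Z,  H_1 = Z,  H_2 = 0,  H_3 = 0.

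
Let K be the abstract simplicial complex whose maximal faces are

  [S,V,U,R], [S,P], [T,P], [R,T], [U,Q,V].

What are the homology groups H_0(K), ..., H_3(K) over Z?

Fix the vertex order P < Q < R < S < T < U < V and write every simplex with vertices in increasing order. Then dim K = 3 and the simplices of K are:

  0-simplices (7): P, Q, R, S, T, U, V
  1-simplices (11): PS, PT, QU, QV, RS, RT, RU, RV, SU, SV, UV
  2-simplices (5): QUV, RSU, RSV, RUV, SUV
  3-simplices (1): RSUV

giving chain groups C_0 ≅ Z^7, C_1 ≅ Z^11, C_2 ≅ Z^5, C_3 ≅ Z^1.

Boundary ∂_1: C_1 → C_0 is given by ∂[p,q] = [q] − [p].
The resulting 7×11 matrix has rank 6, and its Smith normal form has invariant factors (1,1,1,1,1,1).

∂_2: C_2 → C_1 maps a triangle to the signed sum of its edges. For instance
  ∂RSU = SU − RU + RS,
  ∂SUV = UV − SV + SU.
The 11×5 boundary matrix has rank 4 and Smith normal form diag(1,1,1,1).

The boundary map ∂_3: C_3 → C_2 sends each 3-simplex σ to the alternating sum Σ_i (−1)^i (σ with its i-th vertex removed). For instance
  ∂RSUV = SUV − RUV + RSV − RSU.
The 5×1 boundary matrix has rank 1 and Smith normal form diag(1).

Reading off H_k = ker ∂_k / im ∂_{k+1}:

  H_0: rank C_0 − rank ∂_1 = 7 − 6 = 1, and the invariant factors of ∂_1 are all 1, so H_0 ≅ Z.
  H_1: rank ker ∂_1 − rank ∂_2 = (11 − 6) − 4 = 1, and the invariant factors of ∂_2 are all 1, so H_1 ≅ Z.
  H_2: rank ker ∂_2 − rank ∂_3 = (5 − 4) − 1 = 0, and the invariant factors of ∂_3 are all 1, so H_2 ≅ 0.
  H_3: rank ker ∂_3 − rank ∂_4 = (1 − 1) − 0 = 0, and there is no ∂_4, so H_3 ≅ 0.

As a check, the Euler characteristic is 7 − 11 + 5 − 1 = 0, which agrees with 1 − 1 + 0 − 0 = 0.

H_0 ≅ Z,  H_1 ≅ Z,  H_2 = 0,  H_3 = 0.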